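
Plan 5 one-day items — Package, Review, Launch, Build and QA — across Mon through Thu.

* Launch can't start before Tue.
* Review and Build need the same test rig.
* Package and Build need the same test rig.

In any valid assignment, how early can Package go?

Mon

Package at Mon is achievable: QA in Mon, Review in Mon, Package in Mon, Build in Tue, Launch in Tue.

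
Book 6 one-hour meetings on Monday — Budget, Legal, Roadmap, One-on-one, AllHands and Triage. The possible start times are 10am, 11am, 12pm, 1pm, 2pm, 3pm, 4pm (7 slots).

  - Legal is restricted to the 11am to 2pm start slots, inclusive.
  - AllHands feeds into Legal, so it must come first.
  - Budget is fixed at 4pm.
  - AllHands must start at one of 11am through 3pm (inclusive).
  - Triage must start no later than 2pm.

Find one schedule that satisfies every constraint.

Legal in 12pm; AllHands in 11am; Budget in 4pm; Triage in 10am; One-on-one in 10am; Roadmap in 10am

Checking: AllHands(11am) before Legal(12pm); Legal=12pm in [11am,2pm]; AllHands=11am in [11am,3pm]; Budget=4pm in [4pm,4pm]; Triage=10am in [10am,2pm].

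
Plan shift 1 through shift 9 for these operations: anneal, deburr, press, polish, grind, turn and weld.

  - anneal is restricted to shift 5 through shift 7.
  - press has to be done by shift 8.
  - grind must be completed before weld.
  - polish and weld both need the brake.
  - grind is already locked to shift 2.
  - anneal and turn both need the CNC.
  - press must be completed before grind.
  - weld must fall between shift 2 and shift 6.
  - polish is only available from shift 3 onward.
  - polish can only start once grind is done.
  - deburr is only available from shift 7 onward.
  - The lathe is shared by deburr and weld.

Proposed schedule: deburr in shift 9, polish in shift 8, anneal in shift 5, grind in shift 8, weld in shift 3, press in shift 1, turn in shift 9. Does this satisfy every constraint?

weld must fall between shift 2 and shift 6 — holds.
press has to be done by shift 8 — holds.
grind must be completed before weld — violated.
press must be completed before grind — holds.
polish can only start once grind is done — violated.
anneal is restricted to shift 5 through shift 7 — holds.
deburr is only available from shift 7 onward — holds.
anneal and turn both need the CNC — holds.
polish and weld both need the brake — holds.
polish is only available from shift 3 onward — holds.
grind is already locked to shift 2 — violated.
The lathe is shared by deburr and weld — holds.

No. grind is already locked to shift 2 is not satisfied.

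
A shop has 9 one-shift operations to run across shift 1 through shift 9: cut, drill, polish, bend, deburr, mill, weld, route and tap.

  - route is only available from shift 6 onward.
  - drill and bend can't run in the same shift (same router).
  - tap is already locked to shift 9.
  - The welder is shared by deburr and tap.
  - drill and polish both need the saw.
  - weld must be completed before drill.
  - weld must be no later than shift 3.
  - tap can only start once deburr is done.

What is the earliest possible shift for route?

Route is available from shift 6.
route at shift 6 is achievable: cut -> shift 1; deburr -> shift 1; polish -> shift 1; drill -> shift 2; mill -> shift 1; weld -> shift 1; bend -> shift 1; route -> shift 6; tap -> shift 9.

shift 6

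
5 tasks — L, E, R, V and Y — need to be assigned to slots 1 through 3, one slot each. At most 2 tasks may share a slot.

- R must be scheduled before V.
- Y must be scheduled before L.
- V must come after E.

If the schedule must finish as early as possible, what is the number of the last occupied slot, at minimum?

The precedence chain requires at least 2 distinct slots.
With at most 2 per slot and 5 tasks, at least 3 slots are needed.
3 works (last occupied slot: 3): for example Y in 2, R in 1, V in 2, E in 1, L in 3.

slot 3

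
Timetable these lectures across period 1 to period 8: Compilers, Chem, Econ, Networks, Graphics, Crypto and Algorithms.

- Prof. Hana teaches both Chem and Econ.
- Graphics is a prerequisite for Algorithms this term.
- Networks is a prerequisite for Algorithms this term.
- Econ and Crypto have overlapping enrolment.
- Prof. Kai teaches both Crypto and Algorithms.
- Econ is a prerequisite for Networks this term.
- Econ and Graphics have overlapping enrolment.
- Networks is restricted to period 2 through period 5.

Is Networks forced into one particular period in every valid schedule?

No

Networks can be period 2 (e.g. Compilers in period 1, Econ in period 1, Networks in period 2, Crypto in period 2, Algorithms in period 3, Chem in period 2, Graphics in period 2) or period 3 (e.g. Graphics in period 2; Compilers in period 1; Chem in period 2; Algorithms in period 4; Crypto in period 2; Networks in period 3; Econ in period 1).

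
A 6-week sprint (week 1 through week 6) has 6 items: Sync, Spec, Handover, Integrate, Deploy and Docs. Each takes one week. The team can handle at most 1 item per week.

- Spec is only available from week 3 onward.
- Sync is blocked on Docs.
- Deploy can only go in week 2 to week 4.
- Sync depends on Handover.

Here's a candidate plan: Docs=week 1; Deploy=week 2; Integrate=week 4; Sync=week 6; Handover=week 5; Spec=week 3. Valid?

Spec is only available from week 3 onward — holds.
Sync is blocked on Docs — holds.
The team can handle at most 1 item per week — holds.
Sync depends on Handover — holds.
Deploy can only go in week 2 to week 4 — holds.

Yes, all constraints hold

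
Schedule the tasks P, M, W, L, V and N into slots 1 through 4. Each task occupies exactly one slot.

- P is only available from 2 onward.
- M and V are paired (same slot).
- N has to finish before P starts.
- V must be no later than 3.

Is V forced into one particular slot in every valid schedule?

V can be 1 (e.g. W -> 1; L -> 1; M -> 1; V -> 1; P -> 2; N -> 1) or 2 (e.g. L in 1, N in 1, W in 1, V in 2, M in 2, P in 2).

No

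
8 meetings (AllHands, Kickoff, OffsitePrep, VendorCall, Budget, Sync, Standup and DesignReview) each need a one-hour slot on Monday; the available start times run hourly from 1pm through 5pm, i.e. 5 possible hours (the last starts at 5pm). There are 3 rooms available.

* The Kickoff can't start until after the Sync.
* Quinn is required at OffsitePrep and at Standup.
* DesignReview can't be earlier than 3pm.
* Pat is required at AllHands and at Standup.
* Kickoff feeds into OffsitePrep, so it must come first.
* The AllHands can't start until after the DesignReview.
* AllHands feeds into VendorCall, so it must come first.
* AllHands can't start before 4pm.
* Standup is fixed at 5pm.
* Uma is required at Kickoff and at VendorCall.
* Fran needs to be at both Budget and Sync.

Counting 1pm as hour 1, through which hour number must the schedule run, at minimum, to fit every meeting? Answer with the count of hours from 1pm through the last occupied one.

The precedence chain requires at least 3 distinct hours.
With at most 3 per hour and 8 meetings, at least 3 hours are needed.
Standup can't be placed before 5pm — that is hour 5 counting from 1pm — so the schedule must run through at least 5 hours.
5 works (last occupied hour: 5pm): for example VendorCall -> 5pm; OffsitePrep -> 3pm; AllHands -> 4pm; Standup -> 5pm; Sync -> 1pm; Budget -> 2pm; DesignReview -> 3pm; Kickoff -> 2pm.

5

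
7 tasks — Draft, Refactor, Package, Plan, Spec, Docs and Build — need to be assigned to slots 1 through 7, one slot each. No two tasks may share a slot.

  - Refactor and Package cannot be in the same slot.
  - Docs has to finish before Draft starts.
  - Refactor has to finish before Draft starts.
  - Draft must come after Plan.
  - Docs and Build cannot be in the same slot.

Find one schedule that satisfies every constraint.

Docs in 3, Build in 7, Refactor in 1, Package in 5, Plan in 2, Draft in 4, Spec in 6

Checking: Plan(2) before Draft(4); Refactor(1) before Draft(4); Docs(3) before Draft(4); Docs(3) != Build(7); Refactor(1) != Package(5); max 1 per slot (cap 1).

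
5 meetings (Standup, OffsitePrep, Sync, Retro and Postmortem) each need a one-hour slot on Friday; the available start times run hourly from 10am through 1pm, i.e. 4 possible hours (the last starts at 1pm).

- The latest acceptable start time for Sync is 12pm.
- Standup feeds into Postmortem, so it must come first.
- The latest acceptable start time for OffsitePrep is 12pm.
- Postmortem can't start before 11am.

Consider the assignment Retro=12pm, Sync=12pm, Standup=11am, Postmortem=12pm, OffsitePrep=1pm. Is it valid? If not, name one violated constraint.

Invalid. The latest acceptable start time for OffsitePrep is 12pm.

Standup feeds into Postmortem, so it must come first — holds.
Postmortem can't start before 11am — holds.
The latest acceptable start time for OffsitePrep is 12pm — violated.
The latest acceptable start time for Sync is 12pm — holds.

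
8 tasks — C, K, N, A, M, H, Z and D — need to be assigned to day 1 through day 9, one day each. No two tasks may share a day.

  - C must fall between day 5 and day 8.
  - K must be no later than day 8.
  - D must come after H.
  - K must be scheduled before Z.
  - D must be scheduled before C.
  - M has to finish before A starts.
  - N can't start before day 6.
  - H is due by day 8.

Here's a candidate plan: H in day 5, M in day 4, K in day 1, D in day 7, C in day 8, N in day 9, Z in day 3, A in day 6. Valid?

D must come after H — holds.
C must fall between day 5 and day 8 — holds.
N can't start before day 6 — holds.
No two tasks may share a day — holds.
K must be scheduled before Z — holds.
D must be scheduled before C — holds.
H is due by day 8 — holds.
M has to finish before A starts — holds.
K must be no later than day 8 — holds.

Yes, all constraints hold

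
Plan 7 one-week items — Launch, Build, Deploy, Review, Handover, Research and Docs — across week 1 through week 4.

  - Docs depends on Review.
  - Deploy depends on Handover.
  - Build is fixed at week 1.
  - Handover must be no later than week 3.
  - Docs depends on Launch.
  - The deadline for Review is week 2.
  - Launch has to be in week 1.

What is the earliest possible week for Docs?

week 2

Precedence pushes Docs to at least week 2.
Docs at week 2 is achievable: Build in week 1; Deploy in week 2; Launch in week 1; Review in week 1; Research in week 1; Handover in week 1; Docs in week 2.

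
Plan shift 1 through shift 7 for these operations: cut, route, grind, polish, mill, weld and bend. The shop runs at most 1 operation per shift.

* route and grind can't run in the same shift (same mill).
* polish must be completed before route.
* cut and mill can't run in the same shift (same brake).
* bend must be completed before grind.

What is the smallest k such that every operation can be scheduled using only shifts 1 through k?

The precedence chain requires at least 2 distinct shifts.
With at most 1 per shift and 7 operations, at least 7 shifts are needed.
7 works (last occupied shift: shift 7): for example cut -> shift 5; route -> shift 2; grind -> shift 4; mill -> shift 6; bend -> shift 3; weld -> shift 7; polish -> shift 1.

7 shifts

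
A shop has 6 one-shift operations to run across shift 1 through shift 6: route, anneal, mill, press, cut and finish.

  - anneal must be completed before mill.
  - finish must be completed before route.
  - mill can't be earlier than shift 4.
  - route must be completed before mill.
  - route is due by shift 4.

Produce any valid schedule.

route=shift 2, cut=shift 1, press=shift 1, mill=shift 4, finish=shift 1, anneal=shift 1

Checking: route(shift 2) before mill(shift 4); finish(shift 1) before route(shift 2); anneal(shift 1) before mill(shift 4); route=shift 2 in [shift 1,shift 4]; mill=shift 4 in [shift 4,shift 6].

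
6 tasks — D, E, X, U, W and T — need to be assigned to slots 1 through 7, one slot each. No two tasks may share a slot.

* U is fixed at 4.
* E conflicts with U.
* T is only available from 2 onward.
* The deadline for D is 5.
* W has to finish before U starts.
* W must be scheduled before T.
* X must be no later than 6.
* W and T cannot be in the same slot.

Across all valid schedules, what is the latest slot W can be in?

3

Downstream work caps W at 3.
W at 3 is achievable: D=1; X=2; E=6; T=5; U=4; W=3.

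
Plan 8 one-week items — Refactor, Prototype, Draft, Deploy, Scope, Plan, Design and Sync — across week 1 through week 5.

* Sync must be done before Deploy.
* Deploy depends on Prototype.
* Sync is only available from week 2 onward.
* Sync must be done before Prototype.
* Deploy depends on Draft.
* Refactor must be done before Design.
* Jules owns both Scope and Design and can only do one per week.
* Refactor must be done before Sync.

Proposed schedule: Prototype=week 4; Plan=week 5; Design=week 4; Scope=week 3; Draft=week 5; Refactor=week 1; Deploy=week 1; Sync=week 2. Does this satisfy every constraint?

No. Deploy depends on Draft is not satisfied.

Deploy depends on Draft — violated.
Jules owns both Scope and Design and can only do one per week — holds.
Sync must be done before Deploy — violated.
Sync must be done before Prototype — holds.
Refactor must be done before Design — holds.
Deploy depends on Prototype — violated.
Sync is only available from week 2 onward — holds.
Refactor must be done before Sync — holds.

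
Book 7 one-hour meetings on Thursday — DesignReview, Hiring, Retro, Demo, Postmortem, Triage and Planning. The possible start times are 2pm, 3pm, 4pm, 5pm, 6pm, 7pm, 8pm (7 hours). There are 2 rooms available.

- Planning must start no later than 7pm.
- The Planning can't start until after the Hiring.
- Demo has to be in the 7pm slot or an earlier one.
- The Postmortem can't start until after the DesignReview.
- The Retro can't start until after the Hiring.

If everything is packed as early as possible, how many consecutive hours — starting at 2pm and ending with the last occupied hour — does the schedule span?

4 hours

The precedence chain requires at least 2 distinct hours.
With at most 2 per hour and 7 meetings, at least 4 hours are needed.
4 works (last occupied hour: 5pm): for example DesignReview -> 2pm; Planning -> 4pm; Postmortem -> 3pm; Hiring -> 2pm; Triage -> 5pm; Retro -> 3pm; Demo -> 4pm.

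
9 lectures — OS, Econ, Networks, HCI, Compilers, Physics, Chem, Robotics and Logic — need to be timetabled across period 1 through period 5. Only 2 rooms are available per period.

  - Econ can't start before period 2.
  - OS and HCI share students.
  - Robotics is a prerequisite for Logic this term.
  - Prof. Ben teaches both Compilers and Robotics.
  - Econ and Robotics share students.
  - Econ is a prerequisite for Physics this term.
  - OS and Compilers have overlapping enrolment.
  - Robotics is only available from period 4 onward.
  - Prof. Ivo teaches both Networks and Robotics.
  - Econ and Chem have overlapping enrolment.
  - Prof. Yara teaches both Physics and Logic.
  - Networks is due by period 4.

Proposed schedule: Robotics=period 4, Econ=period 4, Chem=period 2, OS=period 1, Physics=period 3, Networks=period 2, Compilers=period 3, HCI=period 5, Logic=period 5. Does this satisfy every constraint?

Invalid. Econ is a prerequisite for Physics this term.

Only 2 rooms are available per period — holds.
Networks is due by period 4 — holds.
OS and Compilers have overlapping enrolment — holds.
Econ can't start before period 2 — holds.
OS and HCI share students — holds.
Prof. Yara teaches both Physics and Logic — holds.
Robotics is only available from period 4 onward — holds.
Robotics is a prerequisite for Logic this term — holds.
Econ and Chem have overlapping enrolment — holds.
Econ is a prerequisite for Physics this term — violated.
Prof. Ben teaches both Compilers and Robotics — holds.
Prof. Ivo teaches both Networks and Robotics — holds.
Econ and Robotics share students — violated.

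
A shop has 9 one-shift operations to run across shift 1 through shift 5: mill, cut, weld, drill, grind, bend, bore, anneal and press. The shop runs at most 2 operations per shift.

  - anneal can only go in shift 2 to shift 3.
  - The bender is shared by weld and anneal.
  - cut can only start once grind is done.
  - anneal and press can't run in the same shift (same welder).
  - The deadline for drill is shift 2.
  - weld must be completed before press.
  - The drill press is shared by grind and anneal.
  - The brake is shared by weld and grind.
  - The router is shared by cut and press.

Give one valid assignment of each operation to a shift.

cut in shift 2, grind in shift 1, drill in shift 1, weld in shift 3, press in shift 4, mill in shift 3, bend in shift 4, anneal in shift 2, bore in shift 5

Checking: weld(shift 3) before press(shift 4); grind(shift 1) before cut(shift 2); weld(shift 3) != anneal(shift 2); weld(shift 3) != grind(shift 1); cut(shift 2) != press(shift 4); grind(shift 1) != anneal(shift 2); anneal(shift 2) != press(shift 4); drill=shift 1 in [shift 1,shift 2]; anneal=shift 2 in [shift 2,shift 3]; max 2 per shift (cap 2).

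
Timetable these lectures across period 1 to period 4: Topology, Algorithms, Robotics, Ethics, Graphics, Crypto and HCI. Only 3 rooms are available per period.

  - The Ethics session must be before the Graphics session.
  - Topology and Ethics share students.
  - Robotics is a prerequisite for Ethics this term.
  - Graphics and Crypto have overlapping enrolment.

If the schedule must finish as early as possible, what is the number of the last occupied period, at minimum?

The precedence chain requires at least 3 distinct periods.
With at most 3 per period and 7 lectures, at least 3 periods are needed.
3 works (last occupied period: period 3): for example HCI in period 2; Algorithms in period 1; Topology in period 1; Crypto in period 2; Graphics in period 3; Robotics in period 1; Ethics in period 2.

3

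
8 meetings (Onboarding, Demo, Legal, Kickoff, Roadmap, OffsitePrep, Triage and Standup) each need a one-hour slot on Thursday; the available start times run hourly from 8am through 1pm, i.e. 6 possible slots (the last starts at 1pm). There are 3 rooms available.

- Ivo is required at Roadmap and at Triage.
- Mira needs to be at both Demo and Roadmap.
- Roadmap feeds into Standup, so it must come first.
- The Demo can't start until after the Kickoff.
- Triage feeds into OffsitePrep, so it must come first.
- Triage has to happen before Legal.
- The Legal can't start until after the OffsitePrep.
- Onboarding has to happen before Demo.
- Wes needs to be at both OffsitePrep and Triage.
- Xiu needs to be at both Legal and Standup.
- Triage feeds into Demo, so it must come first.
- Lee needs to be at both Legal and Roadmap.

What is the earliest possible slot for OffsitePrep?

9am

Precedence pushes OffsitePrep to at least 9am; downstream work caps OffsitePrep at 12pm.
OffsitePrep at 9am is achievable: OffsitePrep in 9am; Demo in 9am; Legal in 10am; Kickoff in 8am; Onboarding in 8am; Triage in 8am; Roadmap in 11am; Standup in 12pm.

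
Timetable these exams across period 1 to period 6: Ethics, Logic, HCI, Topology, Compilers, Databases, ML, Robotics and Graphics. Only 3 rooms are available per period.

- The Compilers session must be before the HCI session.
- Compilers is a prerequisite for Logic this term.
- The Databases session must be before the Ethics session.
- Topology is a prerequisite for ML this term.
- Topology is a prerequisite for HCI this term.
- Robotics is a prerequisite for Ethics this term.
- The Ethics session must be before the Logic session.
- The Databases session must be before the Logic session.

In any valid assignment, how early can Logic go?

period 3

Precedence pushes Logic to at least period 3.
Logic at period 3 is achievable: Robotics in period 1, Ethics in period 2, Logic in period 3, HCI in period 3, Topology in period 1, Graphics in period 3, Databases in period 1, ML in period 2, Compilers in period 2.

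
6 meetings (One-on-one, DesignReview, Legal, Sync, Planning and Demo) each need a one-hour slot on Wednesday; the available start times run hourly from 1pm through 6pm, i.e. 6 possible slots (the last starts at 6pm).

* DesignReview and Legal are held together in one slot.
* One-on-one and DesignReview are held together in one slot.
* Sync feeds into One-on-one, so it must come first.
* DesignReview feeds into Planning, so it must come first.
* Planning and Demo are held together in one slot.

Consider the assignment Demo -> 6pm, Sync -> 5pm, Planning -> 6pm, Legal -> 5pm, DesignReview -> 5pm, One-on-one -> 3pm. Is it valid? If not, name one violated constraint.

No — it violates: Sync feeds into One-on-one, so it must come first

DesignReview feeds into Planning, so it must come first — holds.
Planning and Demo are held together in one slot — holds.
DesignReview and Legal are held together in one slot — holds.
Sync feeds into One-on-one, so it must come first — violated.
One-on-one and DesignReview are held together in one slot — violated.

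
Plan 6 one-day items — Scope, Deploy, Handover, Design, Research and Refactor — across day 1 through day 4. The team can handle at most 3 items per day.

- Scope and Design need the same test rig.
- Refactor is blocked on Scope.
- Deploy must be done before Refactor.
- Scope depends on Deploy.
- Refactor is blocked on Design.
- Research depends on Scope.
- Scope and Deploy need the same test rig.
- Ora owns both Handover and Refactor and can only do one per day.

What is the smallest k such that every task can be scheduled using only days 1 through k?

The precedence chain requires at least 3 distinct days.
With at most 3 per day and 6 tasks, at least 2 days are needed.
3 works (last occupied day: day 3): for example Design=day 1, Deploy=day 1, Handover=day 1, Scope=day 2, Refactor=day 3, Research=day 3.

3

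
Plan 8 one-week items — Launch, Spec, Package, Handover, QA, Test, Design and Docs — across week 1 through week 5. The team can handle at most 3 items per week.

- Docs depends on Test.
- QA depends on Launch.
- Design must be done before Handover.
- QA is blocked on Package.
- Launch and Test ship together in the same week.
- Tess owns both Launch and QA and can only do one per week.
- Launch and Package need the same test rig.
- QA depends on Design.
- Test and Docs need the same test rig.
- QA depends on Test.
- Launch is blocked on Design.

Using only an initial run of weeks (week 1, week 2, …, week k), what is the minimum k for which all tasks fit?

3 weeks

The precedence chain requires at least 3 distinct weeks.
With at most 3 per week and 8 tasks, at least 3 weeks are needed.
3 works (last occupied week: week 3): for example QA in week 3, Handover in week 2, Design in week 1, Spec in week 1, Launch in week 2, Package in week 1, Docs in week 3, Test in week 2.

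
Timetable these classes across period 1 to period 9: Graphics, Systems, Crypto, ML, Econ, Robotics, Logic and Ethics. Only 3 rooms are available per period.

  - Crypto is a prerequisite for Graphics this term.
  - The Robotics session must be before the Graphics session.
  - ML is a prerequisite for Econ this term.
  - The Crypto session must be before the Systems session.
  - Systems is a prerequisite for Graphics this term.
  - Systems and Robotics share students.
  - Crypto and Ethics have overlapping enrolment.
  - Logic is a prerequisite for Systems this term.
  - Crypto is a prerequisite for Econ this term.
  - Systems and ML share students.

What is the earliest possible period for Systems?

period 2

Precedence pushes Systems to at least period 2; downstream work caps Systems at period 8.
Systems at period 2 is achievable: ML=period 3, Systems=period 2, Graphics=period 3, Crypto=period 1, Ethics=period 2, Robotics=period 1, Econ=period 4, Logic=period 1.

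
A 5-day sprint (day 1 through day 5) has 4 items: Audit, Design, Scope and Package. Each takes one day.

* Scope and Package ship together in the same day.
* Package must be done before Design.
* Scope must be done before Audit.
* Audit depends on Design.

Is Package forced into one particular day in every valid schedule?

No

Package can be day 1 (e.g. Design in day 2, Scope in day 1, Package in day 1, Audit in day 3) or day 2 (e.g. Design in day 3; Package in day 2; Audit in day 4; Scope in day 2).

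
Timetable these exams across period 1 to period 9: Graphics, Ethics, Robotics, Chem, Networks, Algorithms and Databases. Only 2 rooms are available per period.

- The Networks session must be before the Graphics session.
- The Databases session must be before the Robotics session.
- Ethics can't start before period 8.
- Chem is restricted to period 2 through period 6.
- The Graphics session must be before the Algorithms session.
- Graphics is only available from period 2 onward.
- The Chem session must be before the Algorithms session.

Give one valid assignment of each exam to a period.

Robotics in period 3, Graphics in period 2, Ethics in period 8, Networks in period 1, Chem in period 2, Algorithms in period 3, Databases in period 1

Checking: Databases(period 1) before Robotics(period 3); Networks(period 1) before Graphics(period 2); Graphics(period 2) before Algorithms(period 3); Chem(period 2) before Algorithms(period 3); Graphics=period 2 in [period 2,period 9]; Chem=period 2 in [period 2,period 6]; Ethics=period 8 in [period 8,period 9]; max 2 per period (cap 2).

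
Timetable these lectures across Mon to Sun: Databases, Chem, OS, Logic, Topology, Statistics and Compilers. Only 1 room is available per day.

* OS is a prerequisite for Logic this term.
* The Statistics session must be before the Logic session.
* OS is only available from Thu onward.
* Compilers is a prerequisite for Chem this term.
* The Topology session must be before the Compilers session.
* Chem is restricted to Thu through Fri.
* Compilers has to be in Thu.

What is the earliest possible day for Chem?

Fri

Chem is available from Thu; precedence pushes Chem to at least Fri; Chem's own window allows nothing later than Fri.
Chem at Fri is achievable: Chem=Fri; Topology=Mon; Statistics=Tue; Databases=Wed; Logic=Sun; Compilers=Thu; OS=Sat.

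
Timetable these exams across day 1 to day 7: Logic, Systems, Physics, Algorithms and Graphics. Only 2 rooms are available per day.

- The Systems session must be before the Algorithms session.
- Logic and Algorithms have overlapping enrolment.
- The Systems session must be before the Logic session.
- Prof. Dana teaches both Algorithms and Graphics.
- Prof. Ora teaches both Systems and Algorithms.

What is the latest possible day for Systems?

Downstream work caps Systems at day 6.
Systems at day 5 is achievable: Graphics -> day 1; Systems -> day 5; Logic -> day 6; Algorithms -> day 7; Physics -> day 1.
Nothing later works — the conflict and capacity constraints rule out every day after day 5.

day 5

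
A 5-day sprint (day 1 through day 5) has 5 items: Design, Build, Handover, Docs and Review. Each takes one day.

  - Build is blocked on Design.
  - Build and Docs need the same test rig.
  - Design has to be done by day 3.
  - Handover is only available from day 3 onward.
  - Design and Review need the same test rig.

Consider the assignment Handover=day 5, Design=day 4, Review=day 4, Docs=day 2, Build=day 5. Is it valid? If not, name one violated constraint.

No — it violates: Design has to be done by day 3

Handover is only available from day 3 onward — holds.
Build is blocked on Design — holds.
Design has to be done by day 3 — violated.
Design and Review need the same test rig — violated.
Build and Docs need the same test rig — holds.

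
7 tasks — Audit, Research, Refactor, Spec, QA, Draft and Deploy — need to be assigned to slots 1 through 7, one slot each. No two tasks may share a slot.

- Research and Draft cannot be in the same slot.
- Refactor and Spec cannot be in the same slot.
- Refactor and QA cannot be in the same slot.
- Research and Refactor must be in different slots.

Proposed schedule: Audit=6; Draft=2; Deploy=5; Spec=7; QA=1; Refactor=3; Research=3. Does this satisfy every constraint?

No two tasks may share a slot — violated.
Research and Draft cannot be in the same slot — holds.
Refactor and Spec cannot be in the same slot — holds.
Refactor and QA cannot be in the same slot — holds.
Research and Refactor must be in different slots — violated.

Invalid. Research and Refactor must be in different slots.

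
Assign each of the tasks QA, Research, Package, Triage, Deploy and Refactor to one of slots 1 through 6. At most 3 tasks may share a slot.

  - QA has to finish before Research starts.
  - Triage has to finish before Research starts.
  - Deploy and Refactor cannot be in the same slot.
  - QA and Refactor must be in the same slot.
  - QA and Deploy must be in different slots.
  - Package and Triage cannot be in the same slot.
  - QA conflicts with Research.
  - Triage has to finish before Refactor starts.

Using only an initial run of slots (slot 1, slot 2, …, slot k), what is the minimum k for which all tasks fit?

3 slots

The precedence chain requires at least 3 distinct slots.
With at most 3 per slot and 6 tasks, at least 2 slots are needed.
3 works (last occupied slot: 3): for example Triage=1; Refactor=2; Package=2; Deploy=1; Research=3; QA=2.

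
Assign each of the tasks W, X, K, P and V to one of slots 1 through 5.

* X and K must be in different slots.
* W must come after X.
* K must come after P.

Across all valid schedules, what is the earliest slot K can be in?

2

Precedence pushes K to at least 2.
K at 2 is achievable: P -> 1; X -> 1; W -> 2; V -> 1; K -> 2.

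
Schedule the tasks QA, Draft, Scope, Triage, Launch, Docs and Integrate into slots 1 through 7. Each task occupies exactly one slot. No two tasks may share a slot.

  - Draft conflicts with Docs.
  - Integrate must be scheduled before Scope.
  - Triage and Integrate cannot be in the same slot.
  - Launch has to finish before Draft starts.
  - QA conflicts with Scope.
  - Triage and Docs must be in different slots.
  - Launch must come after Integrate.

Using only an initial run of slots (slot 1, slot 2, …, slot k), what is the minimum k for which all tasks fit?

The precedence chain requires at least 3 distinct slots.
With at most 1 per slot and 7 tasks, at least 7 slots are needed.
7 works (last occupied slot: 7): for example Scope in 4, Integrate in 1, Triage in 6, QA in 5, Draft in 3, Launch in 2, Docs in 7.

7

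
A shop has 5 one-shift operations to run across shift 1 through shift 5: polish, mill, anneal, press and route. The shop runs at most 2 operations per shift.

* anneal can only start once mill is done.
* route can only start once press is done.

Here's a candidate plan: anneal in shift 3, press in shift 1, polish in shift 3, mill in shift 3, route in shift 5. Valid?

No — it violates: The shop runs at most 2 operations per shift

route can only start once press is done — holds.
anneal can only start once mill is done — violated.
The shop runs at most 2 operations per shift — violated.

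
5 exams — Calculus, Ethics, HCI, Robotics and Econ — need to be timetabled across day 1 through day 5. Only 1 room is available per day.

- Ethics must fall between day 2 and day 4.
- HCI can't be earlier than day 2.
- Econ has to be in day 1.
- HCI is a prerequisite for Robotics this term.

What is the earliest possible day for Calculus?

Calculus at day 2 is achievable: Calculus -> day 2, HCI -> day 4, Robotics -> day 5, Econ -> day 1, Ethics -> day 3.
Nothing earlier works — the capacity limit rule out every day before day 2.

day 2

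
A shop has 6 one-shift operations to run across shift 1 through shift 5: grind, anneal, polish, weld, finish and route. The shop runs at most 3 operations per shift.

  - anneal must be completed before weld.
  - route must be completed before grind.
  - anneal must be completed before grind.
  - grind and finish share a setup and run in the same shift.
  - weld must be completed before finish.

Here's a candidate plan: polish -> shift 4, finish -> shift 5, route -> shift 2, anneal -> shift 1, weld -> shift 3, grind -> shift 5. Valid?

weld must be completed before finish — holds.
anneal must be completed before grind — holds.
The shop runs at most 3 operations per shift — holds.
grind and finish share a setup and run in the same shift — holds.
anneal must be completed before weld — holds.
route must be completed before grind — holds.

Yes, all constraints hold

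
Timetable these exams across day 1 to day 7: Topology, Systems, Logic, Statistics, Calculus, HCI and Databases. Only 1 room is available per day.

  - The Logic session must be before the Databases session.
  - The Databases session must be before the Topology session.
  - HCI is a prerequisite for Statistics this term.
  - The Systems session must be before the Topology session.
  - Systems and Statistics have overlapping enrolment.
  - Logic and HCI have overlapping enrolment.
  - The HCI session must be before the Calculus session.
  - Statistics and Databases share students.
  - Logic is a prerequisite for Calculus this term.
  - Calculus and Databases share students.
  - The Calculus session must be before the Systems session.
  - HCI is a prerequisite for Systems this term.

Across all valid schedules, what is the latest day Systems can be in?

day 6

Precedence pushes Systems to at least day 3; downstream work caps Systems at day 6.
Systems at day 6 is achievable: Logic=day 2; Topology=day 7; Calculus=day 3; HCI=day 1; Databases=day 4; Systems=day 6; Statistics=day 5.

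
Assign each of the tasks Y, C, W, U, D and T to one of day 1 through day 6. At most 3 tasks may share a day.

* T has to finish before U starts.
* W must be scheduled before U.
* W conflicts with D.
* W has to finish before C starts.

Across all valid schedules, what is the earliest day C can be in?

day 2

Precedence pushes C to at least day 2.
C at day 2 is achievable: U=day 2; W=day 1; Y=day 1; T=day 1; C=day 2; D=day 2.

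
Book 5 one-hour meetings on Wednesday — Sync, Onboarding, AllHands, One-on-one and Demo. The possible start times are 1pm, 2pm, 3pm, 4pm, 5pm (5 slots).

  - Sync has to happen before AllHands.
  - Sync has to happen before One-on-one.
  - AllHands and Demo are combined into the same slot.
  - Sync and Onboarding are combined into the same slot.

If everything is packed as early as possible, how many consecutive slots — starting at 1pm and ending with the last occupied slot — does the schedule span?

2

The precedence chain requires at least 2 distinct slots.
2 works (last occupied slot: 2pm): for example AllHands -> 2pm; Sync -> 1pm; Onboarding -> 1pm; One-on-one -> 2pm; Demo -> 2pm.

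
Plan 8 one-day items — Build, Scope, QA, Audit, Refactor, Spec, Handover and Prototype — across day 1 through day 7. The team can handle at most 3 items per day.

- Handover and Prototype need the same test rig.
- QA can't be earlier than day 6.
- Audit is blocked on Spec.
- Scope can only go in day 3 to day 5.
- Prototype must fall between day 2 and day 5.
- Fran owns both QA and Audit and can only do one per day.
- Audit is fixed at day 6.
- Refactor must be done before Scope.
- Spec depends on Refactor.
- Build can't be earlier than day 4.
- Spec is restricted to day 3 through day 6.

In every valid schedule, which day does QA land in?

QA's window is day 6–day 7.
Audit is fixed at day 6, and QA can't share a day with Audit.
So QA must be day 7.

day 7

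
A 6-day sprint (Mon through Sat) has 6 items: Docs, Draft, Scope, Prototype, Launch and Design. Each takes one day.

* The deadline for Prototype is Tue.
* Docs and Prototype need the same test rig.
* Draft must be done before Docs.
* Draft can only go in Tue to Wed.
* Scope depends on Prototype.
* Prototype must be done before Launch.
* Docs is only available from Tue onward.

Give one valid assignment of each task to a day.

Launch=Tue, Docs=Wed, Scope=Tue, Design=Mon, Prototype=Mon, Draft=Tue

Checking: Draft(Tue) before Docs(Wed); Prototype(Mon) before Launch(Tue); Prototype(Mon) before Scope(Tue); Docs(Wed) != Prototype(Mon); Docs=Wed in [Tue,Sat]; Prototype=Mon in [Mon,Tue]; Draft=Tue in [Tue,Wed].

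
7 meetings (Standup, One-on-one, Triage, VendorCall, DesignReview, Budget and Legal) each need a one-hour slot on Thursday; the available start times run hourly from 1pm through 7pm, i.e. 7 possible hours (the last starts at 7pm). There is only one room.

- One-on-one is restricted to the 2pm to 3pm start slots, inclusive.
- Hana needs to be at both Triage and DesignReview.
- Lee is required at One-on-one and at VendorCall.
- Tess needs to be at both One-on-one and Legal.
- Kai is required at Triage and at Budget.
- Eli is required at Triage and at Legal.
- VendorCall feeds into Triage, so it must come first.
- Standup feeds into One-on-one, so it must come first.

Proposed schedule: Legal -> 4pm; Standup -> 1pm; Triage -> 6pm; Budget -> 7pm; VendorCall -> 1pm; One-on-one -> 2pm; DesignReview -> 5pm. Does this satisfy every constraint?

No — it violates: There is only one room

Kai is required at Triage and at Budget — holds.
One-on-one is restricted to the 2pm to 3pm start slots, inclusive — holds.
Eli is required at Triage and at Legal — holds.
Hana needs to be at both Triage and DesignReview — holds.
Tess needs to be at both One-on-one and Legal — holds.
There is only one room — violated.
Lee is required at One-on-one and at VendorCall — holds.
VendorCall feeds into Triage, so it must come first — holds.
Standup feeds into One-on-one, so it must come first — holds.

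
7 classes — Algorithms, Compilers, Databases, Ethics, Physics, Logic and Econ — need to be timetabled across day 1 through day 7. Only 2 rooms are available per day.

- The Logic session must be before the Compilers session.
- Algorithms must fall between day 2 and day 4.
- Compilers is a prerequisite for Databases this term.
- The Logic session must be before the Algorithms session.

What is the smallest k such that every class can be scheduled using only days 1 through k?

4

The precedence chain requires at least 3 distinct days.
With at most 2 per day and 7 classes, at least 4 days are needed.
4 works (last occupied day: day 4): for example Compilers=day 2, Physics=day 3, Logic=day 1, Econ=day 4, Databases=day 3, Algorithms=day 2, Ethics=day 1.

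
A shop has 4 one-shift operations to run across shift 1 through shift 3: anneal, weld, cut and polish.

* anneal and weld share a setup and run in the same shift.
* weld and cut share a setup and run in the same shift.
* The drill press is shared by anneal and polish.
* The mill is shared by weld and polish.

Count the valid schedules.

Splitting on anneal: it can be shift 1 (2), shift 2 (2), shift 3 (2). Listing each branch's schedules as (weld, cut, polish) by shift number:
anneal=shift 1: (1,1,2) (1,1,3) — 2.
anneal=shift 2: (2,2,1) (2,2,3) — 2.
anneal=shift 3: (3,3,1) (3,3,2) — 2.
Summing: 2 + 2 + 2 = 6.

6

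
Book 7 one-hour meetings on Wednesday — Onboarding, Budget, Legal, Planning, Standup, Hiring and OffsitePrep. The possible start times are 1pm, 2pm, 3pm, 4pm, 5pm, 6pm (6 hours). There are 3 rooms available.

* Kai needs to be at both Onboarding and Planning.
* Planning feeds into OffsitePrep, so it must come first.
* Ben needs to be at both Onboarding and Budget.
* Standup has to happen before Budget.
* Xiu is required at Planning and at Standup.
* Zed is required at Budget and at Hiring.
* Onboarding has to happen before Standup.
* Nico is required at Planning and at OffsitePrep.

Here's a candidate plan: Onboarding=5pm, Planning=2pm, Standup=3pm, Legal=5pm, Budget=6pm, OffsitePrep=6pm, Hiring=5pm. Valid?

No — it violates: Onboarding has to happen before Standup

Zed is required at Budget and at Hiring — holds.
There are 3 rooms available — holds.
Planning feeds into OffsitePrep, so it must come first — holds.
Ben needs to be at both Onboarding and Budget — holds.
Kai needs to be at both Onboarding and Planning — holds.
Onboarding has to happen before Standup — violated.
Standup has to happen before Budget — holds.
Nico is required at Planning and at OffsitePrep — holds.
Xiu is required at Planning and at Standup — holds.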